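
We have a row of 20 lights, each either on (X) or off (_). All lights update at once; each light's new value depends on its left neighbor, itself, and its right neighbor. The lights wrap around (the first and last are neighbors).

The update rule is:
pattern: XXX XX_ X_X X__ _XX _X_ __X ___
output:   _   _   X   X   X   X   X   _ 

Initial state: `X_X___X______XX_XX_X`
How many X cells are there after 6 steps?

13

_XXX_XXX____XX_XX_XX
XX__XX__X__XX_XX_XX_
X_XXX_XXXXXX_XX_XX_X
_XX__XX_____XX_XX_XX
XX_XXX_X___XX_XX_XX_
X_XX__XXX_XX_XX_XX_X
count of X: 13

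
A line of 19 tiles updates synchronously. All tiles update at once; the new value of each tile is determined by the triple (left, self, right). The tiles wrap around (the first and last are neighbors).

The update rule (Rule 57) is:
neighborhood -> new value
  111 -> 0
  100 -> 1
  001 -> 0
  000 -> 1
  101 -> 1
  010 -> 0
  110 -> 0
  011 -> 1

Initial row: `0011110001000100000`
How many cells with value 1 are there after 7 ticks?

10

tick 1: 1010001100110011111
tick 2: 0101101010101010000
tick 3: 0011010101010101111
tick 4: 1010101010101011000
tick 5: 0101010101010110110
tick 6: 0010101010101101101
tick 7: 1001010101011011010
count of 1: 10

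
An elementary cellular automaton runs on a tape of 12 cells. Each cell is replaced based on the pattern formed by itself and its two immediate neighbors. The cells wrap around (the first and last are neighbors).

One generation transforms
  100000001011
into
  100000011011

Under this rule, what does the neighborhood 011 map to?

At position 10 the neighborhood is 011; the next row has 1 there.

1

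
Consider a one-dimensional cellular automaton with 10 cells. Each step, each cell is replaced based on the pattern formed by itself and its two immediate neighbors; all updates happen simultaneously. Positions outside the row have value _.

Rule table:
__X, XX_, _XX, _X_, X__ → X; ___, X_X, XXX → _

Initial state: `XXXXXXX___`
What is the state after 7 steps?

X_X_XXXXXX

X_____XX__
XX___XXXX_
XXX_XX__XX
X_X_XXXXXX
X_X_X____X
X_X_XX__XX
X_X_XXXXXX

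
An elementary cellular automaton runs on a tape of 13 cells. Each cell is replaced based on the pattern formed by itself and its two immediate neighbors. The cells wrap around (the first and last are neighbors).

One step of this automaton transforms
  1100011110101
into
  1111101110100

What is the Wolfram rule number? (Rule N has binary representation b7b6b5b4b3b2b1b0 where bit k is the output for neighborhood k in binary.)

position 0: 111 → 1  (bit 7 = 1)
position 1: 110 → 1  (bit 6 = 1)
position 9: 101 → 0  (bit 5 = 0)
position 2: 100 → 1  (bit 4 = 1)
position 5: 011 → 0  (bit 3 = 0)
position 10: 010 → 1  (bit 2 = 1)
position 4: 001 → 1  (bit 1 = 1)
position 3: 000 → 1  (bit 0 = 1)
bits b7..b0 = 11010111 = 215

215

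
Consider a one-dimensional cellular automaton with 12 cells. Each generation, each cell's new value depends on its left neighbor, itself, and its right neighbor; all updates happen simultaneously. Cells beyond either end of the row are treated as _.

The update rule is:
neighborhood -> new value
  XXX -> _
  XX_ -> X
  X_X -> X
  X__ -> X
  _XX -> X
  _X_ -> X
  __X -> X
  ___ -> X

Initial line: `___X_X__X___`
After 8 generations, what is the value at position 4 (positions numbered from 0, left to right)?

generation 1: XXXXXXXXXXXX
generation 2: X__________X
generation 3: XXXXXXXXXXXX  (repeats generation 1; period 2)
generation 8: X__________X
position 4 holds _

_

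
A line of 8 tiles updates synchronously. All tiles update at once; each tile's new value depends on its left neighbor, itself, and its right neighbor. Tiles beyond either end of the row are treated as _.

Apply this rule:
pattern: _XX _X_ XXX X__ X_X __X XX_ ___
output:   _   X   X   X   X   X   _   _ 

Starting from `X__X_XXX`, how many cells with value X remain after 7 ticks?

XXXXX_X_
_XXX_XXX
X_X_X_X_
XXXXXXXX
_XXXXXX_
X_XXXX_X
XX_XX_XX
count of X: 6

6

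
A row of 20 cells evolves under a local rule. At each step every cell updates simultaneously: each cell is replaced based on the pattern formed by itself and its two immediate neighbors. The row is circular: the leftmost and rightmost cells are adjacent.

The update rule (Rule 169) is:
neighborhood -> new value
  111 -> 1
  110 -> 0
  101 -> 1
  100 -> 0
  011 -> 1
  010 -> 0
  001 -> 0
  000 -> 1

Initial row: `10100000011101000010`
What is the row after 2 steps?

01001111011010011001
10001110110100010000

10001110110100010000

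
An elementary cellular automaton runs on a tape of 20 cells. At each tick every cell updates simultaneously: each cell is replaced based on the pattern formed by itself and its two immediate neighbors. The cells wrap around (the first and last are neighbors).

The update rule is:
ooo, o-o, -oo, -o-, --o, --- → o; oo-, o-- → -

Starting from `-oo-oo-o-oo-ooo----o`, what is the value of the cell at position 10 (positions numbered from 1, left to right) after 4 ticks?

o

oo-oo-oooo-ooo--oooo
o-oo-oooo-ooo--ooooo
-oo-oooo-ooo--oooooo
oo-oooo-ooo--oooooo-
position 10 holds o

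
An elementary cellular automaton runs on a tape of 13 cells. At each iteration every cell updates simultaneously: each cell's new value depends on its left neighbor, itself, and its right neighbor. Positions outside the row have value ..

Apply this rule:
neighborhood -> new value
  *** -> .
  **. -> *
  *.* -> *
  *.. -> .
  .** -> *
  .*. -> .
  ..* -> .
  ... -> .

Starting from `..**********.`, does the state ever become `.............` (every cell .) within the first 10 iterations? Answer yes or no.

yes

..*........*.
.............
all cells are . at iteration 2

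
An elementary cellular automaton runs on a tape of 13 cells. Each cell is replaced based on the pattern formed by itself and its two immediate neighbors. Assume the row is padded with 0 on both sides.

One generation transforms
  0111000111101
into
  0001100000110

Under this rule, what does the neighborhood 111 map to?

0

At position 2 the neighborhood is 111; the next row has 0 there.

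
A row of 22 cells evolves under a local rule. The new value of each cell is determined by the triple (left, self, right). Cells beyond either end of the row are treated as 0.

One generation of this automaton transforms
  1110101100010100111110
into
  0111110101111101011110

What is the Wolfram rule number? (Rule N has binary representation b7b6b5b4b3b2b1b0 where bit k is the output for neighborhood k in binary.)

position 1: 111 → 1  (bit 7 = 1)
position 2: 110 → 1  (bit 6 = 1)
position 3: 101 → 1  (bit 5 = 1)
position 8: 100 → 0  (bit 4 = 0)
position 0: 011 → 0  (bit 3 = 0)
position 4: 010 → 1  (bit 2 = 1)
position 10: 001 → 1  (bit 1 = 1)
position 9: 000 → 1  (bit 0 = 1)
bits b7..b0 = 11100111 = 231

231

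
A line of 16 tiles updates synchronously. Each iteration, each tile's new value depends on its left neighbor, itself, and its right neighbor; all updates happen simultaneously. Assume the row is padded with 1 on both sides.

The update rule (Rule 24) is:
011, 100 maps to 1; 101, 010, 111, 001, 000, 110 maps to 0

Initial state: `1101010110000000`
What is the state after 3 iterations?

0000000101000000
1000000000100000
0100000000010000

0100000000010000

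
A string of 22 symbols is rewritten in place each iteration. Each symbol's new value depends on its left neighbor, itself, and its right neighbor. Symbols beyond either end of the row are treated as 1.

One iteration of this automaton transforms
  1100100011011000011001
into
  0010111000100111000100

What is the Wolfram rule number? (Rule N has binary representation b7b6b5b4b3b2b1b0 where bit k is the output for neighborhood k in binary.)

53

position 0: 111 → 0  (bit 7 = 0)
position 1: 110 → 0  (bit 6 = 0)
position 10: 101 → 1  (bit 5 = 1)
position 2: 100 → 1  (bit 4 = 1)
position 8: 011 → 0  (bit 3 = 0)
position 4: 010 → 1  (bit 2 = 1)
position 3: 001 → 0  (bit 1 = 0)
position 6: 000 → 1  (bit 0 = 1)
bits b7..b0 = 00110101 = 53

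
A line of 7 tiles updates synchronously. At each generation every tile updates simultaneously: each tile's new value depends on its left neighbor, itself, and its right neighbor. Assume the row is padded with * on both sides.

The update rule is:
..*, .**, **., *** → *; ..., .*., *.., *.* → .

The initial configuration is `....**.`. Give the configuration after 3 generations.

...***.
..****.
.*****.

.*****.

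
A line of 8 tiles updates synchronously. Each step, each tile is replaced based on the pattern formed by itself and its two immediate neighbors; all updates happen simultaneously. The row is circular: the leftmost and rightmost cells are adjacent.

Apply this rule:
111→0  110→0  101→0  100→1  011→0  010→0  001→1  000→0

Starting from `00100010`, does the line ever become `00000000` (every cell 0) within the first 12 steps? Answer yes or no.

yes

step 1: 01010101
step 2: 00000000
all cells are 0 at step 2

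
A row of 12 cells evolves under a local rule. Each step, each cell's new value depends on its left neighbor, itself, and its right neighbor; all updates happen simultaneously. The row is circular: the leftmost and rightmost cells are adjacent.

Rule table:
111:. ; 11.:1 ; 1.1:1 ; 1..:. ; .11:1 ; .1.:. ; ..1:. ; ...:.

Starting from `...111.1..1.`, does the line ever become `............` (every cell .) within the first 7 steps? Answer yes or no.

...1.11.....
....111.....
....1.1.....
.....1......
............
all cells are . at step 5

yes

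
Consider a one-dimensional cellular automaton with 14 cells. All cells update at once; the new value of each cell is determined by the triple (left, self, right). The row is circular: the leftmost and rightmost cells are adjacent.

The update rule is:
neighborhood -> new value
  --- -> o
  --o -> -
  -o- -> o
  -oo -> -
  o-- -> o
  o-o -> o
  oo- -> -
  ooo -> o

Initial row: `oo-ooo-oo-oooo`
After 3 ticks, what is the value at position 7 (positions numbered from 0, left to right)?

tick 1: o-o-o-o--o-ooo
tick 2: -ooooooo-oo-oo
tick 3: o-ooooo-o--o--
position 7 holds -

-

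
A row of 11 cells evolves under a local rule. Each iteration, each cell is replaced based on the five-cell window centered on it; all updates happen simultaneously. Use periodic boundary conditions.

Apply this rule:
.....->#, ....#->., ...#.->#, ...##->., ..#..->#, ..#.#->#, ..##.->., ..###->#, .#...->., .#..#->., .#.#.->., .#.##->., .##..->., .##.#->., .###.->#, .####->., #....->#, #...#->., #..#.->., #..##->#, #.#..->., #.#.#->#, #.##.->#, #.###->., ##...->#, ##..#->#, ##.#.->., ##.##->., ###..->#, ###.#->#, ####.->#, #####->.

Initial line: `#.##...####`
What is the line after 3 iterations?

#.#.#..#..#
..#....#.#.
.##.#.##...

.##.#.##...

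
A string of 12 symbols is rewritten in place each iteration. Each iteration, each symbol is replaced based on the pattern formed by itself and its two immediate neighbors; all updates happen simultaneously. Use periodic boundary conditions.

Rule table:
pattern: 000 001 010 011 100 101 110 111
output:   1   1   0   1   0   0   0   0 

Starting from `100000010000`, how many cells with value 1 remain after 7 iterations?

8

001111100111
011000001100
110011111001
000110000011
011100111110
110001100000
100111001111
count of 1: 8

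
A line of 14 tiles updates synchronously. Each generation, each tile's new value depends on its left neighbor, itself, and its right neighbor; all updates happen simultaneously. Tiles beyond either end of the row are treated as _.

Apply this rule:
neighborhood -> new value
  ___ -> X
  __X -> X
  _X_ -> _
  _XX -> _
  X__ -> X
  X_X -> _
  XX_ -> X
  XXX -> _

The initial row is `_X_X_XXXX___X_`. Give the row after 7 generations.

X_______XXXX_X
_XXXXXXX___X__
X______XXXX_XX
_XXXXXX___X__X
X_____XXXX_XX_
_XXXXX___X__XX
X____XXXX_XX_X

X____XXXX_XX_X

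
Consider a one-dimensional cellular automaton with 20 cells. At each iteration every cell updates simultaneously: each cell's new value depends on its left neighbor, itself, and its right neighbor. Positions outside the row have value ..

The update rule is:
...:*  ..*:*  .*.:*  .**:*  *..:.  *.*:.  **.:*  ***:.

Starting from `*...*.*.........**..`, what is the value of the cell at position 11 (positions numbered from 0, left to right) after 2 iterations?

*.***.*.**********.*
*.*.*.*.*........*.*
position 11 holds .

.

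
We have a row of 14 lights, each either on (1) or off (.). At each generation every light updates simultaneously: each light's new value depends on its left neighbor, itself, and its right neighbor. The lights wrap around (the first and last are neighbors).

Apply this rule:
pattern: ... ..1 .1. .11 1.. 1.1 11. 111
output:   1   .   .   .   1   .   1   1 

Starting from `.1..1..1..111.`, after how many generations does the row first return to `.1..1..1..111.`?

14

generation 1: ..1..1..1..111
generation 2: 1..1..1..1..11
generation 3: 11..1..1..1..1
generation 4: 111..1..1..1..
generation 5: .111..1..1..1.
generation 6: ..111..1..1..1
generation 7: 1..111..1..1..
generation 8: .1..111..1..1.
generation 9: ..1..111..1..1
generation 10: 1..1..111..1..
generation 11: .1..1..111..1.
generation 12: ..1..1..111..1
generation 13: 1..1..1..111..
generation 14: .1..1..1..111.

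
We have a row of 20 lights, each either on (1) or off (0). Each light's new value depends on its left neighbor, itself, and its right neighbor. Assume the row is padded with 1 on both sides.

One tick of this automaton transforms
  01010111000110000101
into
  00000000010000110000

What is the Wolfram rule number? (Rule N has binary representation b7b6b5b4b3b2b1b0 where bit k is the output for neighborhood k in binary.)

position 6: 111 → 0  (bit 7 = 0)
position 7: 110 → 0  (bit 6 = 0)
position 0: 101 → 0  (bit 5 = 0)
position 8: 100 → 0  (bit 4 = 0)
position 5: 011 → 0  (bit 3 = 0)
position 1: 010 → 0  (bit 2 = 0)
position 10: 001 → 0  (bit 1 = 0)
position 9: 000 → 1  (bit 0 = 1)
bits b7..b0 = 00000001 = 1

1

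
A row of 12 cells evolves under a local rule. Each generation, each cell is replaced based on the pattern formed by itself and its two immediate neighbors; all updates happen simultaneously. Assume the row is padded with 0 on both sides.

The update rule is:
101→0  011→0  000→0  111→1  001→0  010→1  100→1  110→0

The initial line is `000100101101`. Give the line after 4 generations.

000000001101

000110100001
000000110001
000000001001
000000001101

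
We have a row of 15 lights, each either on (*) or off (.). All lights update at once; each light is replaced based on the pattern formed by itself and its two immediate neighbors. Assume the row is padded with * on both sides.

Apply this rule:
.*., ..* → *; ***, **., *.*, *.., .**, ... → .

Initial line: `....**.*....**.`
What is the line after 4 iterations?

.*..**..**..**.

...*...*...*...
..**..**..**..*
.*...*...*...*.
.*..**..**..**.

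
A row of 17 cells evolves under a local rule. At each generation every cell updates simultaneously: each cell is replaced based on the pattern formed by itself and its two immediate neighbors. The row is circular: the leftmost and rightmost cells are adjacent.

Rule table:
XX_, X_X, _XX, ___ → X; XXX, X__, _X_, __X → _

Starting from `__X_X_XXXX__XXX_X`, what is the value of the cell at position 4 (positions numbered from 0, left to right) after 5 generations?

___X_XX__X__X_XX_
XX__XXX______XXX_
XX__X_X_XXXX_X_XX
_X___X_XX__XX_XX_
___X__XXX__XXXXX_
position 4 holds _

_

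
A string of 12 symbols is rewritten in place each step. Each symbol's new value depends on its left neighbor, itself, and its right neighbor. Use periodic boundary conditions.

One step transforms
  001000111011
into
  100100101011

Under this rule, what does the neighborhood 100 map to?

1

At position 0 the neighborhood is 100; the next row has 1 there.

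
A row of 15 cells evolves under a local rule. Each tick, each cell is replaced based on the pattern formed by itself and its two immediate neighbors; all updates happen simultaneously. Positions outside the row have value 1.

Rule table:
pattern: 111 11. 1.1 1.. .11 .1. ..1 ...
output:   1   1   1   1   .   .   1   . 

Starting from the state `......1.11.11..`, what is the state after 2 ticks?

11..1.1.1.11.11

1....1.1.11.111
11..1.1.1.11.11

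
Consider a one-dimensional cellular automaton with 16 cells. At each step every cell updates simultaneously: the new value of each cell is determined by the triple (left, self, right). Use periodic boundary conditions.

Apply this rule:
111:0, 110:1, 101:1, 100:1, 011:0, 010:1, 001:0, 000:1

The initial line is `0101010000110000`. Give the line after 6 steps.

step 1: 0111111110011111
step 2: 1000000011000001
step 3: 1111111001111100
step 4: 0000001100000110
step 5: 1111100111110011
step 6: 0000110000011000

0000110000011000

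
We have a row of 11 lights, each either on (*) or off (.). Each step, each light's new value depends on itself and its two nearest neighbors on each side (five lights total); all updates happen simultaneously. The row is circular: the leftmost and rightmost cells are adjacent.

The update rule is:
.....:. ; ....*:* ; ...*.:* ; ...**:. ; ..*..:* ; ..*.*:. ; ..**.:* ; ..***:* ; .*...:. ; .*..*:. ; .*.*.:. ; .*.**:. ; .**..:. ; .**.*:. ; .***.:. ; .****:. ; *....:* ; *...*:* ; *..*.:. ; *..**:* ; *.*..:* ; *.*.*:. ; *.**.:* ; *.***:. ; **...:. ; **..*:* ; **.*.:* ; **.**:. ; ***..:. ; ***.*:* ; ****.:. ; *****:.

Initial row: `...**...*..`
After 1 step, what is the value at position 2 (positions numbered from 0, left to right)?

.

.*.*..***.*
position 2 holds .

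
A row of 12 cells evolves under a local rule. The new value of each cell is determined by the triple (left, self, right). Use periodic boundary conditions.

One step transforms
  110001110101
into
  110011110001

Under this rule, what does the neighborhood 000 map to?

At position 3 the neighborhood is 000; the next row has 0 there.

0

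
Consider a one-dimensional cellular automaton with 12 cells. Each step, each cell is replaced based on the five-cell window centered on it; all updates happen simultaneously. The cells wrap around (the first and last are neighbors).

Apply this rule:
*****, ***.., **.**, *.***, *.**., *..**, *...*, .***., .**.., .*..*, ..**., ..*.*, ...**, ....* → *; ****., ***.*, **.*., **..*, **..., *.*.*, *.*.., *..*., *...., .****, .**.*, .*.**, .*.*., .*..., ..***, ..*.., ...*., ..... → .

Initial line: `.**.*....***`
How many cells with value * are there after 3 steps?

**.....**.*.
**...***....
**.**.**..**
count of *: 8

8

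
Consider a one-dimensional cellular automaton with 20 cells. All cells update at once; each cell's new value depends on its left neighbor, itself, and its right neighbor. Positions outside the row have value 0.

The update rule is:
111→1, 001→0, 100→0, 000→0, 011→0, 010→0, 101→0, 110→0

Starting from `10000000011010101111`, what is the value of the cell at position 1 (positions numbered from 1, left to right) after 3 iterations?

0

iteration 1: 00000000000000000110
iteration 2: 00000000000000000000
iteration 3: 00000000000000000000
position 1 holds 0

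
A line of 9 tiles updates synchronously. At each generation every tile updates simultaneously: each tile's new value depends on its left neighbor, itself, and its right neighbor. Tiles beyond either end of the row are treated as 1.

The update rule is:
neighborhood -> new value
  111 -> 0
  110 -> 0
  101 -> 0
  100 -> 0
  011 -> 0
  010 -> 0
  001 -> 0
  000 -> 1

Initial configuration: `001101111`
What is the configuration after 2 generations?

000000000
011111110

011111110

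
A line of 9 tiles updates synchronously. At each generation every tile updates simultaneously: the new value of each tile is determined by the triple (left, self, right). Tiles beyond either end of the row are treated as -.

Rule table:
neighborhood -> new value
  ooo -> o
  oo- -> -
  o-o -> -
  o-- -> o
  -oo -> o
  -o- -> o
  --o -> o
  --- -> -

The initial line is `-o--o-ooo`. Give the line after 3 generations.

ooo-ooo-o

ooooo-oo-
oooo--o-o
ooo-ooo-o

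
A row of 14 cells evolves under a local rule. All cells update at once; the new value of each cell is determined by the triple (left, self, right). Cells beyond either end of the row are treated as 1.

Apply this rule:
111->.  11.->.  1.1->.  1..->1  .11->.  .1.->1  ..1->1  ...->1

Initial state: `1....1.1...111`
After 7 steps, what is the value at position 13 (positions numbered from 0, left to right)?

.

.11111.1111...
...........111
11111111111...
...........111  (repeats step 2; period 2)
step 7: 11111111111...
position 13 holds .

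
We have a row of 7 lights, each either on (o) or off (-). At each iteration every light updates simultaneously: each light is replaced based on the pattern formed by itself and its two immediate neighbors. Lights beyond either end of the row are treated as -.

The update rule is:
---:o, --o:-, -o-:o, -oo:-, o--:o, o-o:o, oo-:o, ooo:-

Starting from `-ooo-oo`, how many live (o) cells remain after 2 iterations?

5

---oo-o
oo--ooo
count of o: 5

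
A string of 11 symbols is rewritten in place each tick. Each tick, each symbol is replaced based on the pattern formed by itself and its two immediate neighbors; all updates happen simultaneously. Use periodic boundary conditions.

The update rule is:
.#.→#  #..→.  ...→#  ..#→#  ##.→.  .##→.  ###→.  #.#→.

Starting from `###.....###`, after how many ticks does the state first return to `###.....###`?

....####...
####.....##
.....####..
#####.....#
......####.
######.....
.......####
.######....
#.......###
..######...
##.......##
...######..
###.......#
....######.
####.......
.....######
.####......
#.....#####
..####.....
##.....####
...####....
###.....###

22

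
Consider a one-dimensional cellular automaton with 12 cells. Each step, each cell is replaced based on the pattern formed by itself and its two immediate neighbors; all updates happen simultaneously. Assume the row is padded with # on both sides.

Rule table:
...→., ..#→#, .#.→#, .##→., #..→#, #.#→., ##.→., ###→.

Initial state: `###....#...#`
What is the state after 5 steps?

.#..#....#.#

...#..###.#.
#.####....#.
......#..##.
#....####...
.#..#....#.#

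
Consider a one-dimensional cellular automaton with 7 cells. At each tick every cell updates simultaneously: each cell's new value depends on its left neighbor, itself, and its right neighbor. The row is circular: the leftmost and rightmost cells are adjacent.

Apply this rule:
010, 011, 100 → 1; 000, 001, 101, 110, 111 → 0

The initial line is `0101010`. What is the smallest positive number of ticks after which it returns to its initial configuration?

2

0101011
0101010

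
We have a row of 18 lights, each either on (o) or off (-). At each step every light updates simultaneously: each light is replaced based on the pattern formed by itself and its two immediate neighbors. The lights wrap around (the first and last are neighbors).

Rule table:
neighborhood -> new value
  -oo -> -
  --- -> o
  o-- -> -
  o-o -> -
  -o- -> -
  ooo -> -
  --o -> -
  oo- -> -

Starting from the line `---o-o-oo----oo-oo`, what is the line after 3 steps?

-o--------oo------

-o--------oo------
---oooooo----ooooo
-o--------oo------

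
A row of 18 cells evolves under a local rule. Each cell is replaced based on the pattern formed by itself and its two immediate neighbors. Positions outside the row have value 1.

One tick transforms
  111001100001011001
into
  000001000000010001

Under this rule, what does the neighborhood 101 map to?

At position 12 the neighborhood is 101; the next row has 0 there.

0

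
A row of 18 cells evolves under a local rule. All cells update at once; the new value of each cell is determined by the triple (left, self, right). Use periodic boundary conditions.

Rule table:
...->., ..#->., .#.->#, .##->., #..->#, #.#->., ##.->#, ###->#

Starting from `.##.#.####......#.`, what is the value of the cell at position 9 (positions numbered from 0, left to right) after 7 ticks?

#

..#.#..####.....##
#.#.##..####.....#
#.#..##..####.....
#.##..##..####....
#..##..##..####...
##..##..##..####..
.##..##..##..####.
position 9 holds #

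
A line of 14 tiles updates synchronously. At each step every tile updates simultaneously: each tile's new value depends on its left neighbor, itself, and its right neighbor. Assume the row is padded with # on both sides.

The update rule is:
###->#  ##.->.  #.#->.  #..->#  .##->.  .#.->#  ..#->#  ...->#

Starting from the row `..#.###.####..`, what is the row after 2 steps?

##.######....#

step 1: ###..#...##.##
step 2: ##.######....#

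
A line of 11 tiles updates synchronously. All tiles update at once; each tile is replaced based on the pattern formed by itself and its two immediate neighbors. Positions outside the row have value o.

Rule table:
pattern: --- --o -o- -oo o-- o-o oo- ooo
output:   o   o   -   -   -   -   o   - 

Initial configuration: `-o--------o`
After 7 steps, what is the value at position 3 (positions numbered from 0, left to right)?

---ooooooo-
-oo------o-
--o-ooooo--
-o------o-o
---ooooo---
-oo----o-oo
--o-ooo----
position 3 holds -

-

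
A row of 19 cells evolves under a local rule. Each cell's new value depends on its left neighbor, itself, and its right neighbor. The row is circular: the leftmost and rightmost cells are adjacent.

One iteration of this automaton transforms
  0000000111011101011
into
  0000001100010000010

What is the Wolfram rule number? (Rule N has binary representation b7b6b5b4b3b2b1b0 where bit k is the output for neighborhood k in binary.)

position 8: 111 → 0  (bit 7 = 0)
position 9: 110 → 0  (bit 6 = 0)
position 10: 101 → 0  (bit 5 = 0)
position 0: 100 → 0  (bit 4 = 0)
position 7: 011 → 1  (bit 3 = 1)
position 15: 010 → 0  (bit 2 = 0)
position 6: 001 → 1  (bit 1 = 1)
position 1: 000 → 0  (bit 0 = 0)
bits b7..b0 = 00001010 = 10

10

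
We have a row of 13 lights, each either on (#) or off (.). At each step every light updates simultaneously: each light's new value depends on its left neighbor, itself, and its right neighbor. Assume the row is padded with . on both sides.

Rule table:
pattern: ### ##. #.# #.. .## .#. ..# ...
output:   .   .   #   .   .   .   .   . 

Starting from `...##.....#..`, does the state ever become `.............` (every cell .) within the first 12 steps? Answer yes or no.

.............
all cells are . at step 1

yes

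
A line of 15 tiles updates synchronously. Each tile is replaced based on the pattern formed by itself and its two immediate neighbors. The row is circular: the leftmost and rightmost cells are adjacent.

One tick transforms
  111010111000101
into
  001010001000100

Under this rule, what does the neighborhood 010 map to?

At position 4 the neighborhood is 010; the next row has 1 there.

1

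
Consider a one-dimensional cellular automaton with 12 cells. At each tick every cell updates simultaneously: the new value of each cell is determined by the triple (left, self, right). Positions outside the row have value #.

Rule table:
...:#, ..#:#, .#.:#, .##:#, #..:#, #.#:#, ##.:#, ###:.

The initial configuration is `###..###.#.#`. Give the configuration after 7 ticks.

tick 1: ..####.#####
tick 2: ###..###....
tick 3: ..####.#####  (repeats tick 1; period 2)
tick 7: ..####.#####

..####.#####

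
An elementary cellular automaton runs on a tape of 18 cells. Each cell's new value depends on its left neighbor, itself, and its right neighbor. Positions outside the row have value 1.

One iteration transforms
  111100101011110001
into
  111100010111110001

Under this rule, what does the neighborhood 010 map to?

0

At position 6 the neighborhood is 010; the next row has 0 there.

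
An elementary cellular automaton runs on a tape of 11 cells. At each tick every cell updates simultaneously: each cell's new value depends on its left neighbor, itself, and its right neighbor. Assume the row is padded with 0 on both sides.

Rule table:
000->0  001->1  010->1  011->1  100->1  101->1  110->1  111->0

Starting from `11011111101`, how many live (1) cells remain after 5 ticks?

4

11110000111
10011001101
11111111111
10000000001
11000000011
count of 1: 4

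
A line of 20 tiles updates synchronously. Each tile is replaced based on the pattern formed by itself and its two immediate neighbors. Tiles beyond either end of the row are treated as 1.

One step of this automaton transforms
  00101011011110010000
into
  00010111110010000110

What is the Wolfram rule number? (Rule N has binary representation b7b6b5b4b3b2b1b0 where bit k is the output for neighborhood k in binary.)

105

position 10: 111 → 0  (bit 7 = 0)
position 7: 110 → 1  (bit 6 = 1)
position 3: 101 → 1  (bit 5 = 1)
position 0: 100 → 0  (bit 4 = 0)
position 6: 011 → 1  (bit 3 = 1)
position 2: 010 → 0  (bit 2 = 0)
position 1: 001 → 0  (bit 1 = 0)
position 17: 000 → 1  (bit 0 = 1)
bits b7..b0 = 01101001 = 105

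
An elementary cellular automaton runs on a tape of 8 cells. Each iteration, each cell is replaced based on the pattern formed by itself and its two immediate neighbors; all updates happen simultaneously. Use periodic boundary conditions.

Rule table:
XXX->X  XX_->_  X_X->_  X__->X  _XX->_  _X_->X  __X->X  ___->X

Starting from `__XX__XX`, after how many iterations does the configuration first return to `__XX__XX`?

2

iteration 1: XX__XX__
iteration 2: __XX__XX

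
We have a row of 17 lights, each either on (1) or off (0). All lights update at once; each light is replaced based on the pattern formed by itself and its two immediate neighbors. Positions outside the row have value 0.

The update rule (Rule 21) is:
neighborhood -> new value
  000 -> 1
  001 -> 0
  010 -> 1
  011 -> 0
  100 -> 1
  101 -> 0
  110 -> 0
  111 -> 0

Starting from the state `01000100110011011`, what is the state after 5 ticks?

01110110001000000
00000001101111111
11111100000000000
00000011111111111
11111000000000000

11111000000000000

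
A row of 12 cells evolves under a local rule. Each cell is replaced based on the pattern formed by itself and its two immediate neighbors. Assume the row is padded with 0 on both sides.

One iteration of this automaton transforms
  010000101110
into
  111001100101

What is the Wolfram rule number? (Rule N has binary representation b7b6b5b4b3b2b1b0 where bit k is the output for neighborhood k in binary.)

position 9: 111 → 1  (bit 7 = 1)
position 10: 110 → 0  (bit 6 = 0)
position 7: 101 → 0  (bit 5 = 0)
position 2: 100 → 1  (bit 4 = 1)
position 8: 011 → 0  (bit 3 = 0)
position 1: 010 → 1  (bit 2 = 1)
position 0: 001 → 1  (bit 1 = 1)
position 3: 000 → 0  (bit 0 = 0)
bits b7..b0 = 10010110 = 150

150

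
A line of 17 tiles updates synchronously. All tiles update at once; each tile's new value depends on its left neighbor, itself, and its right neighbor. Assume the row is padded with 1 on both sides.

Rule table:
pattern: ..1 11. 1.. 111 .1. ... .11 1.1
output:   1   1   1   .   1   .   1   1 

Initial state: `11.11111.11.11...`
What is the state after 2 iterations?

.111...11111111.1
11.11.11......111

11.11.11......111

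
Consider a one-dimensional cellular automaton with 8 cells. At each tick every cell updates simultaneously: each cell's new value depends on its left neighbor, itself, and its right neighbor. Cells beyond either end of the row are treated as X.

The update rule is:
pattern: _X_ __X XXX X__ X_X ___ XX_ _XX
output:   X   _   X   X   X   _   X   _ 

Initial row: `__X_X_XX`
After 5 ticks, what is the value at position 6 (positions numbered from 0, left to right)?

X

X_XXXX_X
XX_XXXX_
XXX_XXXX
XXXX_XXX
XXXXX_XX
position 6 holds X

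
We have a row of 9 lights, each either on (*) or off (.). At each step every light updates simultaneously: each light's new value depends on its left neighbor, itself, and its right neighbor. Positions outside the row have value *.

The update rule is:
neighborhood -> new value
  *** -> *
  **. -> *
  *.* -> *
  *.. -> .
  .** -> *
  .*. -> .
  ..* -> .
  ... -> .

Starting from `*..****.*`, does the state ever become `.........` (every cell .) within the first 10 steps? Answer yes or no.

no

*..******
*..******  (fixed point — unchanged through step 10)
step 10 is *..******, still not uniform .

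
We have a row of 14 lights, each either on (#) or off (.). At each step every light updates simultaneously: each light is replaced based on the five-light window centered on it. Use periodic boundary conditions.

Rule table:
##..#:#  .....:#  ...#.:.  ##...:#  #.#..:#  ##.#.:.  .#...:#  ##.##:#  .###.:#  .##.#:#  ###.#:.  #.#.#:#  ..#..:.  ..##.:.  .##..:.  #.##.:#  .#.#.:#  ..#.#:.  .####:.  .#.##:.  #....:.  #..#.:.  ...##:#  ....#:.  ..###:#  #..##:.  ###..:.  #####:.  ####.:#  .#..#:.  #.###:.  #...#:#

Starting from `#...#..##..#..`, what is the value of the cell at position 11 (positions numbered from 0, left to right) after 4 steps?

#

.##......#....
#..#.##...#.#.
#....#.##..###
.#.....#.#.#.#
position 11 holds #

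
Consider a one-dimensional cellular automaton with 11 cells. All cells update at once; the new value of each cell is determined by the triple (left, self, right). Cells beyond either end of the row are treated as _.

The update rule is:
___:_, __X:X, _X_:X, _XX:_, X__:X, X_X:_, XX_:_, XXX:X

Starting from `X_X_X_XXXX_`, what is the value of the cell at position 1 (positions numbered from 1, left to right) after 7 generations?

_

generation 1: X_X_X__XX_X
generation 2: X_X_XXX___X
generation 3: X_X__X_X_XX
generation 4: X_XXXX_X___
generation 5: X__XX__XX__
generation 6: XXX__XX__X_
generation 7: _X_XX__XXXX
position 1 holds _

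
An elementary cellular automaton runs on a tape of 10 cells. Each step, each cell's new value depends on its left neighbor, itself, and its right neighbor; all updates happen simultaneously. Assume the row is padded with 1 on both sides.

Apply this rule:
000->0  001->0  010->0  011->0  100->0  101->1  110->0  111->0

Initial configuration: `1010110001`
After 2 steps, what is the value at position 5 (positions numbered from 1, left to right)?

step 1: 0101000000
step 2: 1010000000
position 5 holds 0

0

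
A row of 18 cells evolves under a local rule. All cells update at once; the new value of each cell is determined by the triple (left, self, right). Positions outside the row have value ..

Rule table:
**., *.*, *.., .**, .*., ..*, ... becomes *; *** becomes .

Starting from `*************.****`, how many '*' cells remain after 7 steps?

*...........***..*
*************.****  (repeats step 0; period 2)
step 7: *...........***..*
count of *: 5

5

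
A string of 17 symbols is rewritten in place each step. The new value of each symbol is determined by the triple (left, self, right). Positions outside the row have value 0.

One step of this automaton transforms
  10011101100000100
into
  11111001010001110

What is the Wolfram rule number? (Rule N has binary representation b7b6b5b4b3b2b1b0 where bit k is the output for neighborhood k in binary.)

position 4: 111 → 1  (bit 7 = 1)
position 5: 110 → 0  (bit 6 = 0)
position 6: 101 → 0  (bit 5 = 0)
position 1: 100 → 1  (bit 4 = 1)
position 3: 011 → 1  (bit 3 = 1)
position 0: 010 → 1  (bit 2 = 1)
position 2: 001 → 1  (bit 1 = 1)
position 10: 000 → 0  (bit 0 = 0)
bits b7..b0 = 10011110 = 158

158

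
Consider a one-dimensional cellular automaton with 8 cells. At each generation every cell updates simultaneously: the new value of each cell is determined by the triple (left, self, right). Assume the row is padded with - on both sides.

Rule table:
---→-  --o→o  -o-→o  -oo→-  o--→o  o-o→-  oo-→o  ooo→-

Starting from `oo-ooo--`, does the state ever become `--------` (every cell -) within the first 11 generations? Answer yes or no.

no

generation 1: -o---oo-
generation 2: ooo-o-oo
generation 3: --o-o--o
generation 4: -oo-oooo
generation 5: o-o----o
generation 6: o-oo--oo
generation 7: o--ooo-o
generation 8: ooo--o-o
generation 9: --oooo-o
generation 10: -o---o-o
generation 11: ooo-oo-o
generation 11 is ooo-oo-o, still not uniform -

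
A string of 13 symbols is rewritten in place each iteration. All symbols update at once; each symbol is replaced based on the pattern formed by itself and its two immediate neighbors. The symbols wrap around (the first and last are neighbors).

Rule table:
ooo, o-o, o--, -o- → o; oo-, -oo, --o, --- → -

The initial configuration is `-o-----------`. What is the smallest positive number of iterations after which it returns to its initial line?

-oo----------
---o---------
---oo--------
-----o-------
-----oo------
-------o-----
-------oo----
---------o---
---------oo--
-----------o-
-----------oo
o------------
oo-----------
--o----------
--oo---------
----o--------
----oo-------
------o------
------oo-----
--------o----
--------oo---
----------o--
----------oo-
------------o
o-----------o
-o-----------

26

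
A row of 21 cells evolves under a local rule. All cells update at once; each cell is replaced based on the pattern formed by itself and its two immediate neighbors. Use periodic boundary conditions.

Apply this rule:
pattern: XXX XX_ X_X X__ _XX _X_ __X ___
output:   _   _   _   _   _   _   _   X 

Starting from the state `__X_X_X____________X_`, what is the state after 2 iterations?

__XXXXX____________X_

iteration 1: X_______XXXXXXXXXX___
iteration 2: __XXXXX____________X_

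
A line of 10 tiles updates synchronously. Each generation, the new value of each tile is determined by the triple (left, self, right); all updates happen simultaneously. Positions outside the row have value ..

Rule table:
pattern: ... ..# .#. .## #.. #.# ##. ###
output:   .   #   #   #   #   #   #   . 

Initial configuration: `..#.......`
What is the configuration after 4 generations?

.###......
##.##.....
######....
#....##...

#....##...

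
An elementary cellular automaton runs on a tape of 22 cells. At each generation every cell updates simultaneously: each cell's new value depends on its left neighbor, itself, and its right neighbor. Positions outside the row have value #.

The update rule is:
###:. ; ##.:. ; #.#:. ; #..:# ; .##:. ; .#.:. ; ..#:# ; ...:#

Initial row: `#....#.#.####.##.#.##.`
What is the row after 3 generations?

generation 1: .####.................
generation 2: .....#################
generation 3: #####.................

#####.................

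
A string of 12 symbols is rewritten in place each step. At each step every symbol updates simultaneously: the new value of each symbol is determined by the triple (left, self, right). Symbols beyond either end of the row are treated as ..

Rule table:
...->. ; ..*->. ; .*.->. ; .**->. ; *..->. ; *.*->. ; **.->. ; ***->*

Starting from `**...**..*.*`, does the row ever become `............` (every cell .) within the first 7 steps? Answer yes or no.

yes

step 1: ............
all cells are . at step 1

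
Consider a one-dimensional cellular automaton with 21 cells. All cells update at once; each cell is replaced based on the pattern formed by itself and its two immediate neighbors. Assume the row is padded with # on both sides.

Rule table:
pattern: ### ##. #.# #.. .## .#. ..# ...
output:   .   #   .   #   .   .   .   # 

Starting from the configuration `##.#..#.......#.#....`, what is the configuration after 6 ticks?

tick 1: .#..#..######....###.
tick 2: ..#..#......####...#.
tick 3: #..#..#####....###...
tick 4: ##..#.....####...###.
tick 5: .##..####....###...#.
tick 6: ..##....####...###...

..##....####...###...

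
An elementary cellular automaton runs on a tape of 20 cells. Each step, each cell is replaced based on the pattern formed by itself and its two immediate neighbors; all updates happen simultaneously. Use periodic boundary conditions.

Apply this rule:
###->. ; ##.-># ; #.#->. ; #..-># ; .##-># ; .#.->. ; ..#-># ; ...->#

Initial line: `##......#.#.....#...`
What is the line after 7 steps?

########...####...##

########...#####.###
.......#####...#.#..
########...####...##
.......#####..#####.
########...####...##  (repeats step 3; period 2)
step 7: ########...####...##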